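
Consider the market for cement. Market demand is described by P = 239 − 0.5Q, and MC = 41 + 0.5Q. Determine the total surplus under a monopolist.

Monopoly sets MR = MC: 239 − Q = 41 + 0.5Q ⇒ Q = 132, P = 239 − 0.5·132 = 173.
CS = ½·(239 − 173)·132 = 4356; PS = (173·132 − 41·132 − ½·0.5·132²) = 13068; TS = 17424.

TS = 17424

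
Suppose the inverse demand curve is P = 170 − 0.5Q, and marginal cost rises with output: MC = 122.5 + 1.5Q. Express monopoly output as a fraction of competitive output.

The monopolist equates marginal revenue to marginal cost: 170 − Q = 122.5 + 1.5Q, so Q = 19. From demand, P = 160.5.
Under competition P = MC: 170 − 0.5Q = 122.5 + 1.5Q ⇒ Q = 23.75, P = 158.125.
Ratio Q_m/Q_c = 19/23.75 = 0.8.

Q_m/Q_c = 0.8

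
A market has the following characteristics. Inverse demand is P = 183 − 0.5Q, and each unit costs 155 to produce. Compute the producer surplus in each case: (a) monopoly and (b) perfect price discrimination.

The monopolist equates marginal revenue to marginal cost: 183 − Q = 155, so Q = 28. From demand, P = 169.
PS = (169 − 155)·28 = 392.
Under first-degree price discrimination the firm charges each unit its demand price and produces up to where P = MC, i.e. Q = 56. Consumer surplus is zero; producer surplus equals total surplus.
PS = ½·(183 − 155)·56 = 784.

Monopoly: PS = 392; Perfect PD: PS = 784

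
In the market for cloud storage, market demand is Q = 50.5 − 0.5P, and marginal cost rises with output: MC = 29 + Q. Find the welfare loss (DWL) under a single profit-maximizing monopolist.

Inverting demand: P = 101 − 2Q.
Competitive equilibrium sets price equal to marginal cost: 101 − 2Q = 29 + Q, so Q = 24 and P = 53.
The monopolist equates marginal revenue to marginal cost: 101 − 4Q = 29 + Q, so Q = 14.4. From demand, P = 72.2.
CS = ½·(101 − 53)·24 = 576; PS = (53·24 − 29·24 − ½·1·24²) = 288; TS = 864.
CS = ½·(101 − 72.2)·14.4 = 207.36; PS = (72.2·14.4 − 29·14.4 − ½·1·14.4²) = 518.4; TS = 725.76.
DWL = 864 − 725.76 = 138.24.

DWL = 138.24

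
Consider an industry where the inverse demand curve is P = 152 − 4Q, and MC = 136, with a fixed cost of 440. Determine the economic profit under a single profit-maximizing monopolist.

A monopolist chooses Q where MR = MC. MR = 152 − 8Q; setting this equal to 136 gives Q = 2 and P = 144.
Profit = (144 − 136)·2 − 440 = −424.

Profit = −424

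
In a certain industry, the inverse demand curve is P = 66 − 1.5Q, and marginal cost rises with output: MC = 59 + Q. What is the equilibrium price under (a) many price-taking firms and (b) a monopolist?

Under competition P = MC: 66 − 1.5Q = 59 + Q ⇒ Q = 2.8, P = 61.8.
Monopoly sets MR = MC: 66 − 3Q = 59 + Q ⇒ Q = 1.75, P = 66 − 1.5·1.75 = 63.375.

Competition: P = 61.8; Monopoly: P = 63.375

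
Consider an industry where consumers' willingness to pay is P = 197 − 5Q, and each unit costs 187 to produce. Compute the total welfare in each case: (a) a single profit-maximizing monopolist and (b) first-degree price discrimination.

Monopoly sets MR = MC: 197 − 10Q = 187 ⇒ Q = 1, P = 197 − 5·1 = 192.
CS = ½·(197 − 192)·1 = 2.5; PS = (192 − 187)·1 = 5; TS = 7.5.
A perfectly discriminating monopolist sells every unit with P(Q) ≥ MC(Q), so output equals the competitive quantity Q = 2. Each buyer pays their reservation price, so CS = 0 and the firm captures all surplus.
TS = 10 (equal to competitive TS).

Monopoly: TS = 7.5; Perfect PD: TS = 10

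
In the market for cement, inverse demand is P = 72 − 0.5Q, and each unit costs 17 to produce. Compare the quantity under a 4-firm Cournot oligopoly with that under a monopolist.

Cournot: Q = 88; Monopoly: Q = 55

Cournot with 4 identical firms: the symmetric best-response condition is 72 − 2.5q = 17. Each firm produces q = 22, total output Q = 88, price P = 28.
The monopolist equates marginal revenue to marginal cost: 72 − Q = 17, so Q = 55. From demand, P = 44.5.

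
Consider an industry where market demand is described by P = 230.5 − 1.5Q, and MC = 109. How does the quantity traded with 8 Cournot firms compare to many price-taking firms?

Cournot: Q = 72; Competition: Q = 81

With 8 symmetric Cournot firms, each firm's FOC gives 230.5 − 13.5q = 109, so q = 9, Q = 8·9 = 72, and P = 122.5.
Perfect competition: P = MC = 109, so 230.5 − 1.5Q = 109 and Q = 81.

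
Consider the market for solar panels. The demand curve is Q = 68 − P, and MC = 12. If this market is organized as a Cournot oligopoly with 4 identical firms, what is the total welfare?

TS = 1505.28

Inverting demand: P = 68 − Q.
In a 4-firm Cournot equilibrium, symmetry and the first-order condition give q = (68 − 12)/(5) = 11.2. So Q = 44.8 and P = 23.2.
CS = ½·(68 − 23.2)·44.8 = 1003.52; PS = (23.2 − 12)·44.8 = 501.76; TS = 1505.28.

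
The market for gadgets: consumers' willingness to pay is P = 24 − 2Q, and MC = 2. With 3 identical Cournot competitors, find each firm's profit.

Cournot with 3 identical firms: the symmetric best-response condition is 24 − 8q = 2. Each firm produces q = 2.75, total output Q = 8.25, price P = 7.5.
Each firm's profit = (7.5 − 2)·2.75 = 15.125.

π_i = 15.125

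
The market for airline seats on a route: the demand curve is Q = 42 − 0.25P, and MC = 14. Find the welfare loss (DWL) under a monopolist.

DWL = 741.125

Inverting demand: P = 168 − 4Q.
Perfect competition: P = MC = 14, so 168 − 4Q = 14 and Q = 38.5.
The monopolist equates marginal revenue to marginal cost: 168 − 8Q = 14, so Q = 19.25. From demand, P = 91.
DWL is the triangle between Q = 19.25 and Q = 38.5: ½·(38.5 − 19.25)·(91 − 14) = 741.125.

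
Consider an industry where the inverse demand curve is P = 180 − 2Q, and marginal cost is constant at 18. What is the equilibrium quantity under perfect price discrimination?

Q = 81

Under first-degree price discrimination the firm charges each unit its demand price and produces up to where P = MC, i.e. Q = 81. Consumer surplus is zero; producer surplus equals total surplus.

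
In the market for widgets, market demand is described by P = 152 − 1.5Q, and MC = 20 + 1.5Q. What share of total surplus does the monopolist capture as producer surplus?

PS/TS = 0.75

Monopoly sets MR = MC: 152 − 3Q = 20 + 1.5Q ⇒ Q = 88/3, P = 152 − 1.5·88/3 = 108.
CS = ½·(152 − 108)·88/3 = 1936/3.
PS = P·Q − VC(Q) = 108·88/3 − (20·88/3 + ½·1.5·(88/3)²) = 1936.
Share captured = PS/TS = 1936/(7744/3) = 0.75.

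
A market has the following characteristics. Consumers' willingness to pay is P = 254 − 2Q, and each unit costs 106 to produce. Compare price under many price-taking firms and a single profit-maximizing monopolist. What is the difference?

Price rises by 74

Under competition P = MC = 106, so Q = (254 − 106)/2 = 74.
Monopoly sets MR = MC: 254 − 4Q = 106 ⇒ Q = 37, P = 254 − 2·37 = 180.
Change in price: 180 − 106 = 74.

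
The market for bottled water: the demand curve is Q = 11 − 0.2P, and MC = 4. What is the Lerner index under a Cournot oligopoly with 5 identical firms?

Inverting demand: P = 55 − 5Q.
With 5 symmetric Cournot firms, each firm's FOC gives 55 − 30q = 4, so q = 1.7, Q = 5·1.7 = 8.5, and P = 12.5.
Lerner index = (P − MC)/P = (12.5 − 4)/12.5 = 0.68.

Lerner index = 0.68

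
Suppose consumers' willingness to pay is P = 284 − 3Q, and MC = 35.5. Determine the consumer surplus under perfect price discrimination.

CS = 0

With perfect price discrimination, output is the efficient level Q = 497/6 (where demand meets MC), but every buyer pays their willingness to pay: CS = 0 and PS = total surplus.
CS = 0.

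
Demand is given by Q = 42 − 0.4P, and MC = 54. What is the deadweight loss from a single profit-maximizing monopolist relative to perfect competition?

Inverting demand: P = 105 − 2.5Q.
Perfect competition: P = MC = 54, so 105 − 2.5Q = 54 and Q = 20.4.
The monopolist equates marginal revenue to marginal cost: 105 − 5Q = 54, so Q = 10.2. From demand, P = 79.5.
DWL is the triangle between Q = 10.2 and Q = 20.4: ½·(20.4 − 10.2)·(79.5 − 54) = 130.05.

DWL = 130.05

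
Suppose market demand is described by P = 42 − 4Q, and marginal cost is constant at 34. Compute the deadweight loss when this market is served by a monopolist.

DWL = 2

Under competition P = MC = 34, so Q = (42 − 34)/4 = 2.
Monopoly sets MR = MC: 42 − 8Q = 34 ⇒ Q = 1, P = 42 − 4·1 = 38.
DWL is the triangle between Q = 1 and Q = 2: ½·(2 − 1)·(38 − 34) = 2.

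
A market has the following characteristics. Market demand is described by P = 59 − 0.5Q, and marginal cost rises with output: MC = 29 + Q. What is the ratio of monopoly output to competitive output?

A monopolist chooses Q where MR = MC. MR = 59 − Q; setting this equal to 29 + Q gives Q = 15 and P = 51.5.
Under competition P = MC: 59 − 0.5Q = 29 + Q ⇒ Q = 20, P = 49.
Ratio Q_m/Q_c = 15/20 = 0.75.

Q_m/Q_c = 0.75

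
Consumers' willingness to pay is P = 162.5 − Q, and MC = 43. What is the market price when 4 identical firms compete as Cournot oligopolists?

With 4 symmetric Cournot firms, each firm's FOC gives 162.5 − 5q = 43, so q = 23.9, Q = 4·23.9 = 95.6, and P = 66.9.

P = 66.9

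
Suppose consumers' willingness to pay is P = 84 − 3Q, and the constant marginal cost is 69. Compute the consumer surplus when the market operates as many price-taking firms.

CS = 37.5

Competitive firms price at marginal cost: P = 69, giving Q = 5.
CS = ½·(84 − 69)·5 = 37.5.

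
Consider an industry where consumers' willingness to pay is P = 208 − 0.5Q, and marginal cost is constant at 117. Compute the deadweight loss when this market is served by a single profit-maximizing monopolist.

Competitive firms price at marginal cost: P = 117, giving Q = 182.
The monopolist equates marginal revenue to marginal cost: 208 − Q = 117, so Q = 91. From demand, P = 162.5.
DWL is the triangle between Q = 91 and Q = 182: ½·(182 − 91)·(162.5 − 117) = 2070.25.

DWL = 2070.25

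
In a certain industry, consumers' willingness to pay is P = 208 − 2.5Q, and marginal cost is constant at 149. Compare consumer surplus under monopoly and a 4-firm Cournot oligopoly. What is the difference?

A monopolist chooses Q where MR = MC. MR = 208 − 5Q; setting this equal to 149 gives Q = 11.8 and P = 178.5.
CS = ½·(208 − 178.5)·11.8 = 174.05.
Cournot with 4 identical firms: the symmetric best-response condition is 208 − 12.5q = 149. Each firm produces q = 4.72, total output Q = 18.88, price P = 160.8.
CS = ½·(208 − 160.8)·18.88 = 445.568.
Change in consumer surplus: 445.568 − 174.05 = 271.518.

Consumer surplus rises by 271.518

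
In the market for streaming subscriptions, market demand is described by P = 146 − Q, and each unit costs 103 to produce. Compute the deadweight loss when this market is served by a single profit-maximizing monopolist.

DWL = 231.125

Perfect competition: P = MC = 103, so 146 − Q = 103 and Q = 43.
A monopolist chooses Q where MR = MC. MR = 146 − 2Q; setting this equal to 103 gives Q = 21.5 and P = 124.5.
DWL is the triangle between Q = 21.5 and Q = 43: ½·(43 − 21.5)·(124.5 − 103) = 231.125.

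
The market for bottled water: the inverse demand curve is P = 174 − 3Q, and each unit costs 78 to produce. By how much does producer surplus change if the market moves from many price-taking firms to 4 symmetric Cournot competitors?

Producer surplus rises by 491.52

Competitive firms price at marginal cost: P = 78, giving Q = 32.
PS = (78 − 78)·32 = 0.
With 4 symmetric Cournot firms, each firm's FOC gives 174 − 15q = 78, so q = 6.4, Q = 4·6.4 = 25.6, and P = 97.2.
PS = (97.2 − 78)·25.6 = 491.52.
Change in producer surplus: 491.52 − 0 = 491.52.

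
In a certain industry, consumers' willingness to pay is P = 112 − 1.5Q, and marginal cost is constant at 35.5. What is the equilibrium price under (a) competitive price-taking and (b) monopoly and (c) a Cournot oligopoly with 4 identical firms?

Under competition P = MC = 35.5, so Q = (112 − 35.5)/1.5 = 51.
Monopoly sets MR = MC: 112 − 3Q = 35.5 ⇒ Q = 25.5, P = 112 − 1.5·25.5 = 73.75.
With 4 symmetric Cournot firms, each firm's FOC gives 112 − 7.5q = 35.5, so q = 10.2, Q = 4·10.2 = 40.8, and P = 50.8.

Competition: P = 35.5; Monopoly: P = 73.75; Cournot: P = 50.8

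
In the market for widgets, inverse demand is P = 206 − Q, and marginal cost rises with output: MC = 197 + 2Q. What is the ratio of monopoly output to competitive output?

Q_m/Q_c = 0.75

Monopoly sets MR = MC: 206 − 2Q = 197 + 2Q ⇒ Q = 2.25, P = 206 − 2.25 = 203.75.
Competitive equilibrium sets price equal to marginal cost: 206 − Q = 197 + 2Q, so Q = 3 and P = 203.
Ratio Q_m/Q_c = 2.25/3 = 0.75.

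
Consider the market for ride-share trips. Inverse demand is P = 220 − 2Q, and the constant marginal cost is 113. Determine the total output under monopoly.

Q = 26.75

Monopoly sets MR = MC: 220 − 4Q = 113 ⇒ Q = 26.75, P = 220 − 2·26.75 = 166.5.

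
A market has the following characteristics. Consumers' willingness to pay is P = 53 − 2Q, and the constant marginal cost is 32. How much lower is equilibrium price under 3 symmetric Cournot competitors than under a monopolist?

Equilibrium price falls by 5.25

Monopoly sets MR = MC: 53 − 4Q = 32 ⇒ Q = 5.25, P = 53 − 2·5.25 = 42.5.
With 3 symmetric Cournot firms, each firm's FOC gives 53 − 8q = 32, so q = 2.625, Q = 3·2.625 = 7.875, and P = 37.25.
Change in equilibrium price: 37.25 − 42.5 = −5.25.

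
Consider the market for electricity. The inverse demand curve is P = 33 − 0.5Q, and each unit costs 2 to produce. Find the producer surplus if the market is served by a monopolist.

PS = 480.5

The monopolist equates marginal revenue to marginal cost: 33 − Q = 2, so Q = 31. From demand, P = 17.5.
PS = (17.5 − 2)·31 = 480.5.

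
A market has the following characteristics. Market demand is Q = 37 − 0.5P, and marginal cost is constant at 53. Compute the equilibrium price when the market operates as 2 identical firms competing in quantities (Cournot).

P = 60

Inverting demand: P = 74 − 2Q.
Cournot with 2 identical firms: the symmetric best-response condition is 74 − 6q = 53. Each firm produces q = 3.5, total output Q = 7, price P = 60.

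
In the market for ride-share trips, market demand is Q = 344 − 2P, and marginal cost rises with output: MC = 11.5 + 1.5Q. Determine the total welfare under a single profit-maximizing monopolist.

TS = 6182.46

Inverting demand: P = 172 − 0.5Q.
A monopolist chooses Q where MR = MC. MR = 172 − Q; setting this equal to 11.5 + 1.5Q gives Q = 64.2 and P = 139.9.
CS = ½·(172 − 139.9)·64.2 = 1030.41; PS = (139.9·64.2 − 11.5·64.2 − ½·1.5·64.2²) = 5152.05; TS = 6182.46.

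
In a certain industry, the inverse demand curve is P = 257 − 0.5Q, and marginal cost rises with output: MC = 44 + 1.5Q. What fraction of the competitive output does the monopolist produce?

Q_m/Q_c = 0.8

The monopolist equates marginal revenue to marginal cost: 257 − Q = 44 + 1.5Q, so Q = 85.2. From demand, P = 214.4.
Under competition P = MC: 257 − 0.5Q = 44 + 1.5Q ⇒ Q = 106.5, P = 203.75.
Ratio Q_m/Q_c = 85.2/106.5 = 0.8.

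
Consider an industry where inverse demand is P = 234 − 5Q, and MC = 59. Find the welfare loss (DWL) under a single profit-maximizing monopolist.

DWL = 765.625

Under competition P = MC = 59, so Q = (234 − 59)/5 = 35.
A monopolist chooses Q where MR = MC. MR = 234 − 10Q; setting this equal to 59 gives Q = 17.5 and P = 146.5.
DWL is the triangle between Q = 17.5 and Q = 35: ½·(35 − 17.5)·(146.5 − 59) = 765.625.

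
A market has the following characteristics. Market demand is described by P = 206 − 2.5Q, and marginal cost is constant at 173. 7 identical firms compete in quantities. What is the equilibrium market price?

P = 177.125

In a 7-firm Cournot equilibrium, symmetry and the first-order condition give q = (206 − 173)/(20) = 1.65. So Q = 11.55 and P = 177.125.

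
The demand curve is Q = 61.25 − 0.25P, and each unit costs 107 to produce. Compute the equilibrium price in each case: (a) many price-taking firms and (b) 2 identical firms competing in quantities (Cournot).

Inverting demand: P = 245 − 4Q.
Under competition P = MC = 107, so Q = (245 − 107)/4 = 34.5.
With 2 symmetric Cournot firms, each firm's FOC gives 245 − 12q = 107, so q = 11.5, Q = 2·11.5 = 23, and P = 153.

Competition: P = 107; Cournot: P = 153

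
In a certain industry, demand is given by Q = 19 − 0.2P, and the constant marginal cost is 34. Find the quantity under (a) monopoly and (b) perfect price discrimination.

Monopoly: Q = 6.1; Perfect PD: Q = 12.2

Inverting demand: P = 95 − 5Q.
Monopoly sets MR = MC: 95 − 10Q = 34 ⇒ Q = 6.1, P = 95 − 5·6.1 = 64.5.
With perfect price discrimination, output is the efficient level Q = 12.2 (where demand meets MC), but every buyer pays their willingness to pay: CS = 0 and PS = total surplus.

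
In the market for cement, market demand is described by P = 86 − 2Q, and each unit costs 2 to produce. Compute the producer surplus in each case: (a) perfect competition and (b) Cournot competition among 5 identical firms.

Competition: PS = 0; Cournot: PS = 490

Competitive firms price at marginal cost: P = 2, giving Q = 42.
PS = (2 − 2)·42 = 0.
In a 5-firm Cournot equilibrium, symmetry and the first-order condition give q = (86 − 2)/(12) = 7. So Q = 35 and P = 16.
PS = (16 − 2)·35 = 490.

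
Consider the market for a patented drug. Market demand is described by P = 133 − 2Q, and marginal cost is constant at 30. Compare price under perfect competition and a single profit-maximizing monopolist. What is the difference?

P rises by 51.5

Perfect competition: P = MC = 30, so 133 − 2Q = 30 and Q = 51.5.
Monopoly sets MR = MC: 133 − 4Q = 30 ⇒ Q = 25.75, P = 133 − 2·25.75 = 81.5.
Change in price: 81.5 − 30 = 51.5.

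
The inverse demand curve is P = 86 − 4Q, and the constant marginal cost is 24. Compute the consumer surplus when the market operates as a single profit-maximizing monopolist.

The monopolist equates marginal revenue to marginal cost: 86 − 8Q = 24, so Q = 7.75. From demand, P = 55.
CS = ½·(86 − 55)·7.75 = 120.125.

CS = 120.125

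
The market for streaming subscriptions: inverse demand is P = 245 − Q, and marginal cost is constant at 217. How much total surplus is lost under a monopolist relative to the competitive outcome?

Competitive firms price at marginal cost: P = 217, giving Q = 28.
The monopolist equates marginal revenue to marginal cost: 245 − 2Q = 217, so Q = 14. From demand, P = 231.
DWL is the triangle between Q = 14 and Q = 28: ½·(28 − 14)·(231 − 217) = 98.

DWL = 98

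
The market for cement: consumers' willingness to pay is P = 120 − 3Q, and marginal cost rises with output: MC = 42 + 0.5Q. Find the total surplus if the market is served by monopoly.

A monopolist chooses Q where MR = MC. MR = 120 − 6Q; setting this equal to 42 + 0.5Q gives Q = 12 and P = 84.
CS = ½·(120 − 84)·12 = 216; PS = (84·12 − 42·12 − ½·0.5·12²) = 468; TS = 684.

TS = 684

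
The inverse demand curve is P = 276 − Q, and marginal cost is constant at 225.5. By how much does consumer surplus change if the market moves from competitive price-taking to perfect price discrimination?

Perfect competition: P = MC = 225.5, so 276 − Q = 225.5 and Q = 50.5.
CS = ½·(276 − 225.5)·50.5 = 1275.125.
With perfect price discrimination, output is the efficient level Q = 50.5 (where demand meets MC), but every buyer pays their willingness to pay: CS = 0 and PS = total surplus.
CS = 0.
Change in consumer surplus: 0 − 1275.125 = −1275.125.

CS falls by 1275.125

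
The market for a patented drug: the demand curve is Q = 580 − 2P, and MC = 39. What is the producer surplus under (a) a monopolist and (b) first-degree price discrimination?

Monopoly: PS = 31500.5; Perfect PD: PS = 63001

Inverting demand: P = 290 − 0.5Q.
Monopoly sets MR = MC: 290 − Q = 39 ⇒ Q = 251, P = 290 − 0.5·251 = 164.5.
PS = (164.5 − 39)·251 = 31500.5.
Under first-degree price discrimination the firm charges each unit its demand price and produces up to where P = MC, i.e. Q = 502. Consumer surplus is zero; producer surplus equals total surplus.
PS = ½·(290 − 39)·502 = 63001.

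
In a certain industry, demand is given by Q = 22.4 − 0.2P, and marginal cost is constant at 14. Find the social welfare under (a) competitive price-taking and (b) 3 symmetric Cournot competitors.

Inverting demand: P = 112 − 5Q.
Competitive firms price at marginal cost: P = 14, giving Q = 19.6.
CS = ½·(112 − 14)·19.6 = 960.4; PS = (14 − 14)·19.6 = 0; TS = 960.4.
In a 3-firm Cournot equilibrium, symmetry and the first-order condition give q = (112 − 14)/(20) = 4.9. So Q = 14.7 and P = 38.5.
CS = ½·(112 − 38.5)·14.7 = 540.225; PS = (38.5 − 14)·14.7 = 360.15; TS = 900.375.

Competition: TS = 960.4; Cournot: TS = 900.375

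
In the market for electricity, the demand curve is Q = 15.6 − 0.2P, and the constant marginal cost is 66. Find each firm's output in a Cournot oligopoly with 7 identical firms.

Inverting demand: P = 78 − 5Q.
Cournot with 7 identical firms: the symmetric best-response condition is 78 − 40q = 66. Each firm produces q = 0.3, total output Q = 2.1, price P = 67.5.

q_i = 0.3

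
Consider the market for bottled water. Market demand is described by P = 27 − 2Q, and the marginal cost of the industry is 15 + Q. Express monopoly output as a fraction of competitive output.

The monopolist equates marginal revenue to marginal cost: 27 − 4Q = 15 + Q, so Q = 2.4. From demand, P = 22.2.
Competitive equilibrium sets price equal to marginal cost: 27 − 2Q = 15 + Q, so Q = 4 and P = 19.
Ratio Q_m/Q_c = 2.4/4 = 0.6.

Q_m/Q_c = 0.6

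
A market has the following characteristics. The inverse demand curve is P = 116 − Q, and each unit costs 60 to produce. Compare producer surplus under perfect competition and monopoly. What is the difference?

Producer surplus rises by 784

Perfect competition: P = MC = 60, so 116 − Q = 60 and Q = 56.
PS = (60 − 60)·56 = 0.
A monopolist chooses Q where MR = MC. MR = 116 − 2Q; setting this equal to 60 gives Q = 28 and P = 88.
PS = (88 − 60)·28 = 784.
Change in producer surplus: 784 − 0 = 784.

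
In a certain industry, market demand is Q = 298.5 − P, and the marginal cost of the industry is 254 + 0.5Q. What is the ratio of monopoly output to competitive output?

Inverting demand: P = 298.5 − Q.
Monopoly sets MR = MC: 298.5 − 2Q = 254 + 0.5Q ⇒ Q = 17.8, P = 298.5 − 17.8 = 280.7.
Competitive equilibrium sets price equal to marginal cost: 298.5 − Q = 254 + 0.5Q, so Q = 89/3 and P = 1613/6.
Ratio Q_m/Q_c = 17.8/(89/3) = 0.6.

Q_m/Q_c = 0.6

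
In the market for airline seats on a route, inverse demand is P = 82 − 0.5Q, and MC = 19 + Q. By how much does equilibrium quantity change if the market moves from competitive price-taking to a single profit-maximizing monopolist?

Competitive equilibrium sets price equal to marginal cost: 82 − 0.5Q = 19 + Q, so Q = 42 and P = 61.
The monopolist equates marginal revenue to marginal cost: 82 − Q = 19 + Q, so Q = 31.5. From demand, P = 66.25.
Change in equilibrium quantity: 31.5 − 42 = −10.5.

Equilibrium quantity falls by 10.5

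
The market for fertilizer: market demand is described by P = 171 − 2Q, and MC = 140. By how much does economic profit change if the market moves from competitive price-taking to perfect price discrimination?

Perfect competition: P = MC = 140, so 171 − 2Q = 140 and Q = 15.5.
Profit = (140 − 140)·15.5 = 0.
With perfect price discrimination, output is the efficient level Q = 15.5 (where demand meets MC), but every buyer pays their willingness to pay: CS = 0 and PS = total surplus.
PS equals the full surplus area, 240.25. Profit = 240.25 = 240.25.
Change in economic profit: 240.25 − 0 = 240.25.

π rises by 240.25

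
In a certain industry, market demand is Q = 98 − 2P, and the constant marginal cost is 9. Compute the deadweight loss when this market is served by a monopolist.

DWL = 400

Inverting demand: P = 49 − 0.5Q.
Perfect competition: P = MC = 9, so 49 − 0.5Q = 9 and Q = 80.
A monopolist chooses Q where MR = MC. MR = 49 − Q; setting this equal to 9 gives Q = 40 and P = 29.
DWL is the triangle between Q = 40 and Q = 80: ½·(80 − 40)·(29 − 9) = 400.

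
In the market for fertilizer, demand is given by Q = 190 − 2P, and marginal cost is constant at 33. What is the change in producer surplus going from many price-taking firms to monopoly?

Inverting demand: P = 95 − 0.5Q.
Under competition P = MC = 33, so Q = (95 − 33)/0.5 = 124.
PS = (33 − 33)·124 = 0.
A monopolist chooses Q where MR = MC. MR = 95 − Q; setting this equal to 33 gives Q = 62 and P = 64.
PS = (64 − 33)·62 = 1922.
Change in producer surplus: 1922 − 0 = 1922.

Producer surplus rises by 1922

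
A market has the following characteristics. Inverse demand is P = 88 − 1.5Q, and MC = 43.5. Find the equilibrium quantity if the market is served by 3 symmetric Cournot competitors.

With 3 symmetric Cournot firms, each firm's FOC gives 88 − 6q = 43.5, so q = 89/12, Q = 3·89/12 = 22.25, and P = 54.625.

Q = 22.25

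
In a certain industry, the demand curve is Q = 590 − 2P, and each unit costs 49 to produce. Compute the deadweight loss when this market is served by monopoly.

Inverting demand: P = 295 − 0.5Q.
Under competition P = MC = 49, so Q = (295 − 49)/0.5 = 492.
A monopolist chooses Q where MR = MC. MR = 295 − Q; setting this equal to 49 gives Q = 246 and P = 172.
DWL is the triangle between Q = 246 and Q = 492: ½·(492 − 246)·(172 − 49) = 15129.

DWL = 15129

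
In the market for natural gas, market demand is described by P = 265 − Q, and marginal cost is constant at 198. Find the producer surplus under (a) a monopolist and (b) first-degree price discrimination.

Monopoly sets MR = MC: 265 − 2Q = 198 ⇒ Q = 33.5, P = 265 − 33.5 = 231.5.
PS = (231.5 − 198)·33.5 = 1122.25.
With perfect price discrimination, output is the efficient level Q = 67 (where demand meets MC), but every buyer pays their willingness to pay: CS = 0 and PS = total surplus.
PS = ½·(265 − 198)·67 = 2244.5.

Monopoly: PS = 1122.25; Perfect PD: PS = 2244.5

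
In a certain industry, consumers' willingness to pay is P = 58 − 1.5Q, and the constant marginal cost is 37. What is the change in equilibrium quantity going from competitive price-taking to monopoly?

Q falls by 7

Competitive firms price at marginal cost: P = 37, giving Q = 14.
Monopoly sets MR = MC: 58 − 3Q = 37 ⇒ Q = 7, P = 58 − 1.5·7 = 47.5.
Change in equilibrium quantity: 7 − 14 = −7.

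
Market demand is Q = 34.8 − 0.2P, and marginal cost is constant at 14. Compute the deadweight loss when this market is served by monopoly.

DWL = 640

Inverting demand: P = 174 − 5Q.
Perfect competition: P = MC = 14, so 174 − 5Q = 14 and Q = 32.
Monopoly sets MR = MC: 174 − 10Q = 14 ⇒ Q = 16, P = 174 − 5·16 = 94.
DWL is the triangle between Q = 16 and Q = 32: ½·(32 − 16)·(94 − 14) = 640.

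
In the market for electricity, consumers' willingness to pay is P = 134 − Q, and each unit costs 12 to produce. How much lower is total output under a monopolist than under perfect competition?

Competitive firms price at marginal cost: P = 12, giving Q = 122.
Monopoly sets MR = MC: 134 − 2Q = 12 ⇒ Q = 61, P = 134 − 61 = 73.
Change in total output: 61 − 122 = −61.

Q falls by 61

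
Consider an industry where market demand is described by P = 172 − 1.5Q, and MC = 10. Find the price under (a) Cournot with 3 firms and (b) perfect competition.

Cournot: P = 50.5; Competition: P = 10

With 3 symmetric Cournot firms, each firm's FOC gives 172 − 6q = 10, so q = 27, Q = 3·27 = 81, and P = 50.5.
Under competition P = MC = 10, so Q = (172 − 10)/1.5 = 108.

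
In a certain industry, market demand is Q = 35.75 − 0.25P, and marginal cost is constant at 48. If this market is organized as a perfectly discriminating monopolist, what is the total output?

Q = 23.75

Inverting demand: P = 143 − 4Q.
With perfect price discrimination, output is the efficient level Q = 23.75 (where demand meets MC), but every buyer pays their willingness to pay: CS = 0 and PS = total surplus.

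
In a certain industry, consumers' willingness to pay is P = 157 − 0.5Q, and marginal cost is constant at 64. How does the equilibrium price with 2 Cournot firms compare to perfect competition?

In a 2-firm Cournot equilibrium, symmetry and the first-order condition give q = (157 − 64)/(1.5) = 62. So Q = 124 and P = 95.
Competitive firms price at marginal cost: P = 64, giving Q = 186.

Cournot: P = 95; Competition: P = 64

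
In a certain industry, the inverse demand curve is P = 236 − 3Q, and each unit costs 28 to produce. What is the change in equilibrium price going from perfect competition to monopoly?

Competitive firms price at marginal cost: P = 28, giving Q = 208/3.
The monopolist equates marginal revenue to marginal cost: 236 − 6Q = 28, so Q = 104/3. From demand, P = 132.
Change in equilibrium price: 132 − 28 = 104.

Equilibrium price rises by 104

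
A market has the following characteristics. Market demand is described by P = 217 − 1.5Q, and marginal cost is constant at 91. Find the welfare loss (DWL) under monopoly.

Perfect competition: P = MC = 91, so 217 − 1.5Q = 91 and Q = 84.
A monopolist chooses Q where MR = MC. MR = 217 − 3Q; setting this equal to 91 gives Q = 42 and P = 154.
DWL is the triangle between Q = 42 and Q = 84: ½·(84 − 42)·(154 − 91) = 1323.

DWL = 1323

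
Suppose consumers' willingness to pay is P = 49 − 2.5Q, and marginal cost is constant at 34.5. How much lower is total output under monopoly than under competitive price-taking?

Perfect competition: P = MC = 34.5, so 49 − 2.5Q = 34.5 and Q = 5.8.
A monopolist chooses Q where MR = MC. MR = 49 − 5Q; setting this equal to 34.5 gives Q = 2.9 and P = 41.75.
Change in total output: 2.9 − 5.8 = −2.9.

Q falls by 2.9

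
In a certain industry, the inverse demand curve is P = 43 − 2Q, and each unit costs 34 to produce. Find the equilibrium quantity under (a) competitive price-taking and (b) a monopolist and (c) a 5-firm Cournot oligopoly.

Competition: Q = 4.5; Monopoly: Q = 2.25; Cournot: Q = 3.75

Perfect competition: P = MC = 34, so 43 − 2Q = 34 and Q = 4.5.
The monopolist equates marginal revenue to marginal cost: 43 − 4Q = 34, so Q = 2.25. From demand, P = 38.5.
In a 5-firm Cournot equilibrium, symmetry and the first-order condition give q = (43 − 34)/(12) = 0.75. So Q = 3.75 and P = 35.5.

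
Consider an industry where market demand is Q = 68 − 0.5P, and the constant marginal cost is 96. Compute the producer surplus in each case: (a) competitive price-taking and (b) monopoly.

Competition: PS = 0; Monopoly: PS = 200

Inverting demand: P = 136 − 2Q.
Under competition P = MC = 96, so Q = (136 − 96)/2 = 20.
PS = (96 − 96)·20 = 0.
A monopolist chooses Q where MR = MC. MR = 136 − 4Q; setting this equal to 96 gives Q = 10 and P = 116.
PS = (116 − 96)·10 = 200.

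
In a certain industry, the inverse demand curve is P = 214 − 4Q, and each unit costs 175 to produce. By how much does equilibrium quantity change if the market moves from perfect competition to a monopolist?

Under competition P = MC = 175, so Q = (214 − 175)/4 = 9.75.
Monopoly sets MR = MC: 214 − 8Q = 175 ⇒ Q = 4.875, P = 214 − 4·4.875 = 194.5.
Change in equilibrium quantity: 4.875 − 9.75 = −4.875.

Equilibrium quantity falls by 4.875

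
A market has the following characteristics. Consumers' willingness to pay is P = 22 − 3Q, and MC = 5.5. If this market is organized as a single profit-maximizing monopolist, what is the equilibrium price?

P = 13.75

The monopolist equates marginal revenue to marginal cost: 22 − 6Q = 5.5, so Q = 2.75. From demand, P = 13.75.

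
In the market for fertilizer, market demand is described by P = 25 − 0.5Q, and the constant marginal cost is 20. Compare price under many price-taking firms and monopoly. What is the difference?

Competitive firms price at marginal cost: P = 20, giving Q = 10.
The monopolist equates marginal revenue to marginal cost: 25 − Q = 20, so Q = 5. From demand, P = 22.5.
Change in price: 22.5 − 20 = 2.5.

P rises by 2.5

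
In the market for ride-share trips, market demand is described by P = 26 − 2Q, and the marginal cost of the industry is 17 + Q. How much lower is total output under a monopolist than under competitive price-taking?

Total output falls by 1.2

Under competition P = MC: 26 − 2Q = 17 + Q ⇒ Q = 3, P = 20.
Monopoly sets MR = MC: 26 − 4Q = 17 + Q ⇒ Q = 1.8, P = 26 − 2·1.8 = 22.4.
Change in total output: 1.8 − 3 = −1.2.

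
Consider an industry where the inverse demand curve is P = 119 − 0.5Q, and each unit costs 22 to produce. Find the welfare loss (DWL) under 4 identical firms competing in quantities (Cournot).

DWL = 376.36

Perfect competition: P = MC = 22, so 119 − 0.5Q = 22 and Q = 194.
Cournot with 4 identical firms: the symmetric best-response condition is 119 − 2.5q = 22. Each firm produces q = 38.8, total output Q = 155.2, price P = 41.4.
DWL is the triangle between Q = 155.2 and Q = 194: ½·(194 − 155.2)·(41.4 − 22) = 376.36.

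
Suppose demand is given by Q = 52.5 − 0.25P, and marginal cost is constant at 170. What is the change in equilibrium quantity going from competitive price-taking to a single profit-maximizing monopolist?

Q falls by 5

Inverting demand: P = 210 − 4Q.
Perfect competition: P = MC = 170, so 210 − 4Q = 170 and Q = 10.
Monopoly sets MR = MC: 210 − 8Q = 170 ⇒ Q = 5, P = 210 − 4·5 = 190.
Change in equilibrium quantity: 5 − 10 = −5.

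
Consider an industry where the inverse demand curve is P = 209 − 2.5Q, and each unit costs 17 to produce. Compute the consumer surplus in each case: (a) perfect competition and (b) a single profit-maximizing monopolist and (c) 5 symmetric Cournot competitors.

Perfect competition: P = MC = 17, so 209 − 2.5Q = 17 and Q = 76.8.
CS = ½·(209 − 17)·76.8 = 7372.8.
A monopolist chooses Q where MR = MC. MR = 209 − 5Q; setting this equal to 17 gives Q = 38.4 and P = 113.
CS = ½·(209 − 113)·38.4 = 1843.2.
Cournot with 5 identical firms: the symmetric best-response condition is 209 − 15q = 17. Each firm produces q = 12.8, total output Q = 64, price P = 49.
CS = ½·(209 − 49)·64 = 5120.

Competition: CS = 7372.8; Monopoly: CS = 1843.2; Cournot: CS = 5120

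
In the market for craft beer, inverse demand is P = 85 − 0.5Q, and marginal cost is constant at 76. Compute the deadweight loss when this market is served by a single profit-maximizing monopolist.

DWL = 20.25

Under competition P = MC = 76, so Q = (85 − 76)/0.5 = 18.
Monopoly sets MR = MC: 85 − Q = 76 ⇒ Q = 9, P = 85 − 0.5·9 = 80.5.
DWL is the triangle between Q = 9 and Q = 18: ½·(18 − 9)·(80.5 − 76) = 20.25.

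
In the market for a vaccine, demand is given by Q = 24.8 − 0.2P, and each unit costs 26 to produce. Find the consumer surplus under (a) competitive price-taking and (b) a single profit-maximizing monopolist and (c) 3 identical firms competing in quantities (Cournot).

Inverting demand: P = 124 − 5Q.
Competitive firms price at marginal cost: P = 26, giving Q = 19.6.
CS = ½·(124 − 26)·19.6 = 960.4.
The monopolist equates marginal revenue to marginal cost: 124 − 10Q = 26, so Q = 9.8. From demand, P = 75.
CS = ½·(124 − 75)·9.8 = 240.1.
With 3 symmetric Cournot firms, each firm's FOC gives 124 − 20q = 26, so q = 4.9, Q = 3·4.9 = 14.7, and P = 50.5.
CS = ½·(124 − 50.5)·14.7 = 540.225.

Competition: CS = 960.4; Monopoly: CS = 240.1; Cournot: CS = 540.225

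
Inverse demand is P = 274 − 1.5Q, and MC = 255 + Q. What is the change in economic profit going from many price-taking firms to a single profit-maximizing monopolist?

π rises by 16.245

Under competition P = MC: 274 − 1.5Q = 255 + Q ⇒ Q = 7.6, P = 262.6.
Profit = 262.6·7.6 − (255·7.6 + ½·1·7.6²) = 28.88.
The monopolist equates marginal revenue to marginal cost: 274 − 3Q = 255 + Q, so Q = 4.75. From demand, P = 266.875.
Profit = 266.875·4.75 − (255·4.75 + ½·1·4.75²) = 45.125.
Change in economic profit: 45.125 − 28.88 = 16.245.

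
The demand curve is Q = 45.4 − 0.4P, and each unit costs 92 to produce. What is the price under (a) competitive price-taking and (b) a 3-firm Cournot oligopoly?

Competition: P = 92; Cournot: P = 97.375

Inverting demand: P = 113.5 − 2.5Q.
Perfect competition: P = MC = 92, so 113.5 − 2.5Q = 92 and Q = 8.6.
In a 3-firm Cournot equilibrium, symmetry and the first-order condition give q = (113.5 − 92)/(10) = 2.15. So Q = 6.45 and P = 97.375.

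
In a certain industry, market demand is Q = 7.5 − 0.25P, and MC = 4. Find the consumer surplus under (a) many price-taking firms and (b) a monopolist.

Inverting demand: P = 30 − 4Q.
Competitive firms price at marginal cost: P = 4, giving Q = 6.5.
CS = ½·(30 − 4)·6.5 = 84.5.
The monopolist equates marginal revenue to marginal cost: 30 − 8Q = 4, so Q = 3.25. From demand, P = 17.
CS = ½·(30 − 17)·3.25 = 21.125.

Competition: CS = 84.5; Monopoly: CS = 21.125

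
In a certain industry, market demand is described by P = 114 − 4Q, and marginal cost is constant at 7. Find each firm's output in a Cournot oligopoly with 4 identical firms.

q_i = 5.35

With 4 symmetric Cournot firms, each firm's FOC gives 114 − 20q = 7, so q = 5.35, Q = 4·5.35 = 21.4, and P = 28.4.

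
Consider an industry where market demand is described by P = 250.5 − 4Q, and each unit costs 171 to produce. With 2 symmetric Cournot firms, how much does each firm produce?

q_i = 6.625

With 2 symmetric Cournot firms, each firm's FOC gives 250.5 − 12q = 171, so q = 6.625, Q = 2·6.625 = 13.25, and P = 197.5.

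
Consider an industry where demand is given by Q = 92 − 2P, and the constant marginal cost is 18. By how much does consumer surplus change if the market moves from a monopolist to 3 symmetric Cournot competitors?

Inverting demand: P = 46 − 0.5Q.
A monopolist chooses Q where MR = MC. MR = 46 − Q; setting this equal to 18 gives Q = 28 and P = 32.
CS = ½·(46 − 32)·28 = 196.
In a 3-firm Cournot equilibrium, symmetry and the first-order condition give q = (46 − 18)/(2) = 14. So Q = 42 and P = 25.
CS = ½·(46 − 25)·42 = 441.
Change in consumer surplus: 441 − 196 = 245.

Consumer surplus rises by 245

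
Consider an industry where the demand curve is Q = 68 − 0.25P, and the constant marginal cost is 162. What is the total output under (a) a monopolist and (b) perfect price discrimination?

Inverting demand: P = 272 − 4Q.
Monopoly sets MR = MC: 272 − 8Q = 162 ⇒ Q = 13.75, P = 272 − 4·13.75 = 217.
Under first-degree price discrimination the firm charges each unit its demand price and produces up to where P = MC, i.e. Q = 27.5. Consumer surplus is zero; producer surplus equals total surplus.

Monopoly: Q = 13.75; Perfect PD: Q = 27.5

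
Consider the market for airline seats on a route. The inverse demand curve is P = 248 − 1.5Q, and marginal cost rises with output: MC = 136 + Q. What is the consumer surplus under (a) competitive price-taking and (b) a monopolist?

Competition: CS = 1505.28; Monopoly: CS = 588

Under competition P = MC: 248 − 1.5Q = 136 + Q ⇒ Q = 44.8, P = 180.8.
CS = ½·(248 − 180.8)·44.8 = 1505.28.
The monopolist equates marginal revenue to marginal cost: 248 − 3Q = 136 + Q, so Q = 28. From demand, P = 206.
CS = ½·(248 − 206)·28 = 588.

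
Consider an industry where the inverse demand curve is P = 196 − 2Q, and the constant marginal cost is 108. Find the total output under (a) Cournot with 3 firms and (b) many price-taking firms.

Cournot: Q = 33; Competition: Q = 44

With 3 symmetric Cournot firms, each firm's FOC gives 196 − 8q = 108, so q = 11, Q = 3·11 = 33, and P = 130.
Under competition P = MC = 108, so Q = (196 − 108)/2 = 44.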